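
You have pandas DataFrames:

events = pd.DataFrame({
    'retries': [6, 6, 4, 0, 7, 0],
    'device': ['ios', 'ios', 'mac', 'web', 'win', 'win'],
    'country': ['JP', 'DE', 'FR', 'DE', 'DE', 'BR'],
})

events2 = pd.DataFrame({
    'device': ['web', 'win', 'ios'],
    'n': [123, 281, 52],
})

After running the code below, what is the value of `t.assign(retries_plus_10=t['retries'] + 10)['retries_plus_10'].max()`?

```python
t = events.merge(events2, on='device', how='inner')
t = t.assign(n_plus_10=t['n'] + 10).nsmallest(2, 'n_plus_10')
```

16

merge on 'device' (how='inner') → 5 rows:
   retries device country    n
0        6    ios      JP   52
1        6    ios      DE   52
2        0    web      DE  123
3        7    win      DE  281
4        0    win      BR  281
add column n_plus_10 = t['n'] + 10:
   retries device country    n  n_plus_10
0        6    ios      JP   52         62
1        6    ios      DE   52         62
2        0    web      DE  123        133
3        7    win      DE  281        291
4        0    win      BR  281        291
take 2 rows with smallest n_plus_10:
   retries device country   n  n_plus_10
0        6    ios      JP  52         62
1        6    ios      DE  52         62
add column retries_plus_10 = t['retries'] + 10:
   retries device country   n  n_plus_10  retries_plus_10
0        6    ios      JP  52         62               16
1        6    ios      DE  52         62               16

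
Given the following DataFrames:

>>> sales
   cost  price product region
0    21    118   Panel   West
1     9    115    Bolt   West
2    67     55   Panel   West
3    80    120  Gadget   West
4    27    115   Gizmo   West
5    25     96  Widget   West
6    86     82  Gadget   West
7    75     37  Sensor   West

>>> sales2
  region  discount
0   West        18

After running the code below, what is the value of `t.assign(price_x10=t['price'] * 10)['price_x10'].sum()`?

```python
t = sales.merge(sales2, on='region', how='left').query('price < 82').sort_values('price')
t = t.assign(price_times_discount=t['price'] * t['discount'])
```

merge on 'region' (how='left') → 8 rows:
   cost  price product region  discount
0    21    118   Panel   West        18
1     9    115    Bolt   West        18
2    67     55   Panel   West        18
3    80    120  Gadget   West        18
4    27    115   Gizmo   West        18
5    25     96  Widget   West        18
6    86     82  Gadget   West        18
7    75     37  Sensor   West        18
filter rows where price < 82:
   cost  price product region  discount
2    67     55   Panel   West        18
7    75     37  Sensor   West        18
sort by price:
   cost  price product region  discount
7    75     37  Sensor   West        18
2    67     55   Panel   West        18
add column price_times_discount = t['price'] * t['discount']:
   cost  price product region  discount  price_times_discount
7    75     37  Sensor   West        18                   666
2    67     55   Panel   West        18                   990
add column price_x10 = t['price'] * 10:
   cost  price product region  discount  price_times_discount  price_x10
7    75     37  Sensor   West        18                   666        370
2    67     55   Panel   West        18                   990        550
Reading off the sum of column 'price_x10', we get 920.

920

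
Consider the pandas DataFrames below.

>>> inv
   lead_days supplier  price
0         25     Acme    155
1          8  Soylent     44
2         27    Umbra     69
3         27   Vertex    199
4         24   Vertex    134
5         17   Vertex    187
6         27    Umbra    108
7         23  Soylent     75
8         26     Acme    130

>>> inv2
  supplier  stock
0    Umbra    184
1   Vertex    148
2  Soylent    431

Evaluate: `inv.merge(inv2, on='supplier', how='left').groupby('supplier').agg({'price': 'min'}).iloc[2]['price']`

merge on 'supplier' (how='left') → 9 rows:
   lead_days supplier  price  stock
0         25     Acme    155    NaN
1          8  Soylent     44  431.0
2         27    Umbra     69  184.0
3         27   Vertex    199  148.0
4         24   Vertex    134  148.0
5         17   Vertex    187  148.0
6         27    Umbra    108  184.0
7         23  Soylent     75  431.0
8         26     Acme    130    NaN
group by supplier, min of price:
          price
supplier       
Acme        130
Soylent      44
Umbra        69
Vertex      134
Finally, value at position 2, column 'price' = 69.

69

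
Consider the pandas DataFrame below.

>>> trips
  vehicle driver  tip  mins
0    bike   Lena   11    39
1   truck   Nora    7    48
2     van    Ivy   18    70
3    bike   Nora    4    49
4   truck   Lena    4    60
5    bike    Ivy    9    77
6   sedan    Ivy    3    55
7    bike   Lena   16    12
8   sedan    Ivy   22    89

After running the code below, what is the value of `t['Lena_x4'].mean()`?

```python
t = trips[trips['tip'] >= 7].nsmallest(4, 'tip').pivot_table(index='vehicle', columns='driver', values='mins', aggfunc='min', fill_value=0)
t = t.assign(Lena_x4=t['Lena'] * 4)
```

filter rows where tip >= 7:
  vehicle driver  tip  mins
0    bike   Lena   11    39
1   truck   Nora    7    48
2     van    Ivy   18    70
5    bike    Ivy    9    77
7    bike   Lena   16    12
8   sedan    Ivy   22    89
take 4 rows with smallest tip:
  vehicle driver  tip  mins
1   truck   Nora    7    48
5    bike    Ivy    9    77
0    bike   Lena   11    39
7    bike   Lena   16    12
pivot: rows=vehicle, cols=driver, min(mins):
driver   Ivy  Lena  Nora
vehicle                 
bike      77    12     0
truck      0     0    48
add column Lena_x4 = t['Lena'] * 4:
driver   Ivy  Lena  Nora  Lena_x4
vehicle                          
bike      77    12     0       48
truck      0     0    48        0
Taking the mean of column 'Lena_x4' gives 24.0.

24.0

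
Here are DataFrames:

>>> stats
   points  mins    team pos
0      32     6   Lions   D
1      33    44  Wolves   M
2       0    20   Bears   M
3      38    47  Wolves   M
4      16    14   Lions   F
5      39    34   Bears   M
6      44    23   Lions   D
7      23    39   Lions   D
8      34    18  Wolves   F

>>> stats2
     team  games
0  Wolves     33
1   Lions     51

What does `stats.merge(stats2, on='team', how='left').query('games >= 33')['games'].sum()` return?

303.0

merge on 'team' (how='left') → 9 rows:
   points  mins    team pos  games
0      32     6   Lions   D   51.0
1      33    44  Wolves   M   33.0
2       0    20   Bears   M    NaN
3      38    47  Wolves   M   33.0
4      16    14   Lions   F   51.0
5      39    34   Bears   M    NaN
6      44    23   Lions   D   51.0
7      23    39   Lions   D   51.0
8      34    18  Wolves   F   33.0
filter rows where games >= 33:
   points  mins    team pos  games
0      32     6   Lions   D   51.0
1      33    44  Wolves   M   33.0
3      38    47  Wolves   M   33.0
4      16    14   Lions   F   51.0
6      44    23   Lions   D   51.0
7      23    39   Lions   D   51.0
8      34    18  Wolves   F   33.0
Taking the sum of column 'games' gives 303.0.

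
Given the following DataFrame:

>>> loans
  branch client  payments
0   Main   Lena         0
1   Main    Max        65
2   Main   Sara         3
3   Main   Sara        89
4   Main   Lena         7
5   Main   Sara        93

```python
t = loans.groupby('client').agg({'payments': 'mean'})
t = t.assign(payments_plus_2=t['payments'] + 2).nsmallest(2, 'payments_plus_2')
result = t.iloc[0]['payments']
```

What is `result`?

3.5

group by client, mean of payments:
         payments
client           
Lena     3.500000
Max     65.000000
Sara    61.666667
add column payments_plus_2 = t['payments'] + 2:
         payments  payments_plus_2
client                            
Lena     3.500000         5.500000
Max     65.000000        67.000000
Sara    61.666667        63.666667
take 2 rows with smallest payments_plus_2:
         payments  payments_plus_2
client                            
Lena     3.500000         5.500000
Sara    61.666667        63.666667
Taking the value at position 0, column 'payments' gives 3.5.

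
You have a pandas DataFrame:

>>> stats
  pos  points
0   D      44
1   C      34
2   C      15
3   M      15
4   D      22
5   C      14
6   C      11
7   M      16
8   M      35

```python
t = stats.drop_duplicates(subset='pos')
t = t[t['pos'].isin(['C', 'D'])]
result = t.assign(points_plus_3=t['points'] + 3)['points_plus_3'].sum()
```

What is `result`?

84

drop duplicate pos (keep=first):
  pos  points
0   D      44
1   C      34
3   M      15
filter rows where pos in ['C', 'D']:
  pos  points
0   D      44
1   C      34
add column points_plus_3 = t['points'] + 3:
  pos  points  points_plus_3
0   D      44             47
1   C      34             37
So sum() = 84.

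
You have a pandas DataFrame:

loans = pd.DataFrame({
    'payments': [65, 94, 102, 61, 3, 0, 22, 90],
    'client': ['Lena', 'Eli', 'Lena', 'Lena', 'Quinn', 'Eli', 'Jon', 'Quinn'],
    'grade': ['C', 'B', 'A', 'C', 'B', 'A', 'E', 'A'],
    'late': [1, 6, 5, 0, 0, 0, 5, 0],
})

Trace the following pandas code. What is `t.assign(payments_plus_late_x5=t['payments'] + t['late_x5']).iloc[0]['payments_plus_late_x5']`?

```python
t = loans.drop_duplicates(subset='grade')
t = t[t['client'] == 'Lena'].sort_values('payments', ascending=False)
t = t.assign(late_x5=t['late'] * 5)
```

127

drop duplicate grade (keep=first):
   payments client grade  late
0        65   Lena     C     1
1        94    Eli     B     6
2       102   Lena     A     5
6        22    Jon     E     5
filter rows where client == 'Lena':
   payments client grade  late
0        65   Lena     C     1
2       102   Lena     A     5
sort by payments descending:
   payments client grade  late
2       102   Lena     A     5
0        65   Lena     C     1
add column late_x5 = t['late'] * 5:
   payments client grade  late  late_x5
2       102   Lena     A     5       25
0        65   Lena     C     1        5
add column payments_plus_late_x5 = t['payments'] + t['late_x5']:
   payments client grade  late  late_x5  payments_plus_late_x5
2       102   Lena     A     5       25                    127
0        65   Lena     C     1        5                     70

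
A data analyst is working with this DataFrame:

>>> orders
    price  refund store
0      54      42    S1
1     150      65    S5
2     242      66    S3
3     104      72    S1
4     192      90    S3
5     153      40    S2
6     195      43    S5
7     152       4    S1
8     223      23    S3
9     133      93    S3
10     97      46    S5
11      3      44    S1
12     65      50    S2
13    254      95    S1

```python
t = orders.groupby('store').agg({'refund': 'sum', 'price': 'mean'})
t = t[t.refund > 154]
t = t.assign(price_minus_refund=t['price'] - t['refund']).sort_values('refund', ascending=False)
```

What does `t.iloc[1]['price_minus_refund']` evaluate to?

group by store: sum(refund), mean(price):
       refund       price
store                    
S1        257  113.400000
S2         90  109.000000
S3        272  197.500000
S5        154  147.333333
filter rows where refund > 154:
       refund  price
store               
S1        257  113.4
S3        272  197.5
add column price_minus_refund = t['price'] - t['refund']:
       refund  price  price_minus_refund
store                                   
S1        257  113.4              -143.6
S3        272  197.5               -74.5
sort by refund descending:
       refund  price  price_minus_refund
store                                   
S3        272  197.5               -74.5
S1        257  113.4              -143.6
Finally, value at position 1, column 'price_minus_refund' = -143.6.

-143.6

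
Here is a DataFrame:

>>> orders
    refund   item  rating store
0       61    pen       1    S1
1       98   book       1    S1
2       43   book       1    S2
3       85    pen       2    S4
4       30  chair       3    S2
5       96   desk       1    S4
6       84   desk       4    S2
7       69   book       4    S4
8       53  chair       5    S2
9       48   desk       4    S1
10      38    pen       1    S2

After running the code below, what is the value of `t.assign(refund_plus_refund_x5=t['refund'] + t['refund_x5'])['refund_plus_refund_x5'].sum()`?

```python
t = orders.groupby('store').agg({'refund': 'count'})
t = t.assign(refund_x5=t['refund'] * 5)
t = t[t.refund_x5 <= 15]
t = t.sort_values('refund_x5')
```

group by store, count of refund:
       refund
store        
S1          3
S2          5
S4          3
add column refund_x5 = t['refund'] * 5:
       refund  refund_x5
store                   
S1          3         15
S2          5         25
S4          3         15
filter rows where refund_x5 <= 15:
       refund  refund_x5
store                   
S1          3         15
S4          3         15
sort by refund_x5:
       refund  refund_x5
store                   
S1          3         15
S4          3         15
add column refund_plus_refund_x5 = t['refund'] + t['refund_x5']:
       refund  refund_x5  refund_plus_refund_x5
store                                          
S1          3         15                     18
S4          3         15                     18
Taking the sum of column 'refund_plus_refund_x5' gives 36.

36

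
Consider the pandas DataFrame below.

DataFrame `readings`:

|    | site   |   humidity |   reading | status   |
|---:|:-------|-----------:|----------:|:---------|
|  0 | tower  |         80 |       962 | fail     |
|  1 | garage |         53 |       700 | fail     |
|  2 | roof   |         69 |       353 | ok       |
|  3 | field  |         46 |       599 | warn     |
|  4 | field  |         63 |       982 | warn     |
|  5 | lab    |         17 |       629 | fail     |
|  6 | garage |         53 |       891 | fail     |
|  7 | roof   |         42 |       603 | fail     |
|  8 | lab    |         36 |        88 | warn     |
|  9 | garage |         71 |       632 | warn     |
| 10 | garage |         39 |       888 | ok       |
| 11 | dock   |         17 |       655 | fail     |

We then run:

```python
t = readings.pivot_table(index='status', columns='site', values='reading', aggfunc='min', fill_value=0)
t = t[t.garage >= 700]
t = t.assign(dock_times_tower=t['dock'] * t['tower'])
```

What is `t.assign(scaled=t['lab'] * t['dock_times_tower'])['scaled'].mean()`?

pivot: rows=status, cols=site, min(reading):
site    dock  field  garage  lab  roof  tower
status                                       
fail     655      0     700  629   603    962
ok         0      0     888    0   353      0
warn       0    599     632   88     0      0
filter rows where garage >= 700:
site    dock  field  garage  lab  roof  tower
status                                       
fail     655      0     700  629   603    962
ok         0      0     888    0   353      0
add column dock_times_tower = t['dock'] * t['tower']:
site    dock  field  garage  lab  roof  tower  dock_times_tower
status                                                         
fail     655      0     700  629   603    962            630110
ok         0      0     888    0   353      0                 0
add column scaled = t['lab'] * t['dock_times_tower']:
site    dock  field  garage  lab  roof  tower  dock_times_tower     scaled
status                                                                    
fail     655      0     700  629   603    962            630110  396339190
ok         0      0     888    0   353      0                 0          0
mean of column 'scaled' → 198169595.0

198169595.0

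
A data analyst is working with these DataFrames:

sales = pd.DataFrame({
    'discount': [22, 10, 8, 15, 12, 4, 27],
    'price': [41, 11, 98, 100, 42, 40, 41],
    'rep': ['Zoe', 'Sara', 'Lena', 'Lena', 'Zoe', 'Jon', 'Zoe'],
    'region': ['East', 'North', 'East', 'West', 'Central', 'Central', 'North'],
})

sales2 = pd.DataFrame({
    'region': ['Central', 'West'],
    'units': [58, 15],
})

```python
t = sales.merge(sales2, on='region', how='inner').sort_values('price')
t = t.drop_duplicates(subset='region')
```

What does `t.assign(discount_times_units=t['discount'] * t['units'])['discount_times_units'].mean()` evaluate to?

228.5

merge on 'region' (how='inner') → 3 rows:
   discount  price   rep   region  units
0        15    100  Lena     West     15
1        12     42   Zoe  Central     58
2         4     40   Jon  Central     58
sort by price:
   discount  price   rep   region  units
2         4     40   Jon  Central     58
1        12     42   Zoe  Central     58
0        15    100  Lena     West     15
drop duplicate region (keep=first):
   discount  price   rep   region  units
2         4     40   Jon  Central     58
0        15    100  Lena     West     15
add column discount_times_units = t['discount'] * t['units']:
   discount  price   rep   region  units  discount_times_units
2         4     40   Jon  Central     58                   232
0        15    100  Lena     West     15                   225
The mean of column 'discount_times_units' is 228.5.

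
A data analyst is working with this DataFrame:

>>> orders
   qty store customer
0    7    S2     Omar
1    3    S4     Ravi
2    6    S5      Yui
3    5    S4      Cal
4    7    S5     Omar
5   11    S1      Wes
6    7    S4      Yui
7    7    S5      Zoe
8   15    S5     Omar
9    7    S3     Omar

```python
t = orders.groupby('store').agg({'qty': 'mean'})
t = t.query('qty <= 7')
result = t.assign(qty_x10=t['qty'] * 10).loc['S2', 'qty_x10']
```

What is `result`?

70.0

group by store, mean of qty:
         qty
store       
S1     11.00
S2      7.00
S3      7.00
S4      5.00
S5      8.75
filter rows where qty <= 7:
       qty
store     
S2     7.0
S3     7.0
S4     5.0
add column qty_x10 = t['qty'] * 10:
       qty  qty_x10
store              
S2     7.0     70.0
S3     7.0     70.0
S4     5.0     50.0
Reading off the value at row 'S2', column 'qty_x10', we get 70.0.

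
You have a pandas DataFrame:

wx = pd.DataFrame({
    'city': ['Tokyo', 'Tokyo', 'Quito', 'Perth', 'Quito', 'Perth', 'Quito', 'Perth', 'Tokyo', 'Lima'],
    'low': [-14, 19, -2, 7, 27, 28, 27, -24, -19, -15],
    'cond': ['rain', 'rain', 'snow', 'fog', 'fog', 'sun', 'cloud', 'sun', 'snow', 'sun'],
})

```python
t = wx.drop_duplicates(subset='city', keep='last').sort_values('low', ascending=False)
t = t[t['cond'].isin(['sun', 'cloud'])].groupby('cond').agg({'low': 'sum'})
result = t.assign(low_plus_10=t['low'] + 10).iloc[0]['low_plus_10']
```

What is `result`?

37

drop duplicate city (keep=last):
    city  low   cond
6  Quito   27  cloud
7  Perth  -24    sun
8  Tokyo  -19   snow
9   Lima  -15    sun
sort by low descending:
    city  low   cond
6  Quito   27  cloud
9   Lima  -15    sun
8  Tokyo  -19   snow
7  Perth  -24    sun
filter rows where cond in ['sun', 'cloud']:
    city  low   cond
6  Quito   27  cloud
9   Lima  -15    sun
7  Perth  -24    sun
group by cond, sum of low:
       low
cond      
cloud   27
sun    -39
add column low_plus_10 = t['low'] + 10:
       low  low_plus_10
cond                   
cloud   27           37
sun    -39          -29
Finally, value at position 0, column 'low_plus_10' = 37.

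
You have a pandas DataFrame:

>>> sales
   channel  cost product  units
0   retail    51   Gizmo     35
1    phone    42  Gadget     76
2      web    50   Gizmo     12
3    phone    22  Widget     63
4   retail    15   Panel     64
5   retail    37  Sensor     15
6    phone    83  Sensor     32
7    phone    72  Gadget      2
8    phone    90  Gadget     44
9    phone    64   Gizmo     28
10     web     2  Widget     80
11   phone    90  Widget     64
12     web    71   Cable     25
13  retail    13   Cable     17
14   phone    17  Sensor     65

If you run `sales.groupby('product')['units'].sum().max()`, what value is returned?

group by product, sum of units:
product
Cable      42
Gadget    122
Gizmo      75
Panel      64
Sensor    112
Widget    207
Name: units, dtype: int64
The max of the resulting series is 207.

207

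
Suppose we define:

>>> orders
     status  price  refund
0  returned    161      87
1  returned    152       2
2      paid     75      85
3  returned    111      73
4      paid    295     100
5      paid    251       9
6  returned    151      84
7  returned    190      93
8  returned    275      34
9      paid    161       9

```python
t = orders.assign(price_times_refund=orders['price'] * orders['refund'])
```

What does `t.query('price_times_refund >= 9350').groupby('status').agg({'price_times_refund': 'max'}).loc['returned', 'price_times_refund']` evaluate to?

add column price_times_refund = orders['price'] * orders['refund']:
     status  price  refund  price_times_refund
0  returned    161      87               14007
1  returned    152       2                 304
2      paid     75      85                6375
3  returned    111      73                8103
4      paid    295     100               29500
5      paid    251       9                2259
6  returned    151      84               12684
7  returned    190      93               17670
8  returned    275      34                9350
9      paid    161       9                1449
filter rows where price_times_refund >= 9350:
     status  price  refund  price_times_refund
0  returned    161      87               14007
4      paid    295     100               29500
6  returned    151      84               12684
7  returned    190      93               17670
8  returned    275      34                9350
group by status, max of price_times_refund:
          price_times_refund
status                      
paid                   29500
returned               17670
Hence 17670.

17670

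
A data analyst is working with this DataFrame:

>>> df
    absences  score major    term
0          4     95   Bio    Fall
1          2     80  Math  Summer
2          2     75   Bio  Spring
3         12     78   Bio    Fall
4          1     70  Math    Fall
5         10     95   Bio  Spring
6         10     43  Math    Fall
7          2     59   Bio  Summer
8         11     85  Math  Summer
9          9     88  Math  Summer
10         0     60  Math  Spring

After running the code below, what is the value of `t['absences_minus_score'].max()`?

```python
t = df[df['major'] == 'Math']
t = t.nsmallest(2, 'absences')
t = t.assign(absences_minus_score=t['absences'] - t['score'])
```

-60

filter rows where major == 'Math':
    absences  score major    term
1          2     80  Math  Summer
4          1     70  Math    Fall
6         10     43  Math    Fall
8         11     85  Math  Summer
9          9     88  Math  Summer
10         0     60  Math  Spring
take 2 rows with smallest absences:
    absences  score major    term
10         0     60  Math  Spring
4          1     70  Math    Fall
add column absences_minus_score = t['absences'] - t['score']:
    absences  score major    term  absences_minus_score
10         0     60  Math  Spring                   -60
4          1     70  Math    Fall                   -69
The max of column 'absences_minus_score' is -60.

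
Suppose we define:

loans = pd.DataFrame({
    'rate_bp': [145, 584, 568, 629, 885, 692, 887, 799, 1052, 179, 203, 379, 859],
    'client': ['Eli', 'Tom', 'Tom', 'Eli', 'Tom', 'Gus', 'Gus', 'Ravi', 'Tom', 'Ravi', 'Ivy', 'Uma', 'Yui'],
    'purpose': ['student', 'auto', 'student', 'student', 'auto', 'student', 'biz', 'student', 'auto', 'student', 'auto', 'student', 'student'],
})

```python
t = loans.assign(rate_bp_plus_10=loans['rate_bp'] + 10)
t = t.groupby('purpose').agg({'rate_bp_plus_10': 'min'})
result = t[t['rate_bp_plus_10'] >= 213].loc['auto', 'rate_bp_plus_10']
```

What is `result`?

add column rate_bp_plus_10 = loans['rate_bp'] + 10:
    rate_bp client  purpose  rate_bp_plus_10
0       145    Eli  student              155
1       584    Tom     auto              594
2       568    Tom  student              578
3       629    Eli  student              639
4       885    Tom     auto              895
5       692    Gus  student              702
6       887    Gus      biz              897
7       799   Ravi  student              809
8      1052    Tom     auto             1062
9       179   Ravi  student              189
10      203    Ivy     auto              213
11      379    Uma  student              389
12      859    Yui  student              869
group by purpose, min of rate_bp_plus_10:
         rate_bp_plus_10
purpose                 
auto                 213
biz                  897
student              155
filter rows where rate_bp_plus_10 >= 213:
         rate_bp_plus_10
purpose                 
auto                 213
biz                  897

213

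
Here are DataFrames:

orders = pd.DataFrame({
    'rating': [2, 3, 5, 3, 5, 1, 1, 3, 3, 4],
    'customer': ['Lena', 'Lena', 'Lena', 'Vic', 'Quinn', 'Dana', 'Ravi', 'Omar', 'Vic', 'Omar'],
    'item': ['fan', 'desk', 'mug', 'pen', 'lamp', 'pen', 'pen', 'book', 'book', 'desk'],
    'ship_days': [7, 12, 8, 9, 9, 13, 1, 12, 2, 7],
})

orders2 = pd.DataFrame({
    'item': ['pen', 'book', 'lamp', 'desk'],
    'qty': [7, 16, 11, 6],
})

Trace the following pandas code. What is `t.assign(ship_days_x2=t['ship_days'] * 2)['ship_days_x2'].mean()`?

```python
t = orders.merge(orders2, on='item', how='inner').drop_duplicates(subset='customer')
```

18.6666666667

merge on 'item' (how='inner') → 8 rows:
   rating customer  item  ship_days  qty
0       3     Lena  desk         12    6
1       3      Vic   pen          9    7
2       5    Quinn  lamp          9   11
3       1     Dana   pen         13    7
4       1     Ravi   pen          1    7
5       3     Omar  book         12   16
6       3      Vic  book          2   16
7       4     Omar  desk          7    6
drop duplicate customer (keep=first):
   rating customer  item  ship_days  qty
0       3     Lena  desk         12    6
1       3      Vic   pen          9    7
2       5    Quinn  lamp          9   11
3       1     Dana   pen         13    7
4       1     Ravi   pen          1    7
5       3     Omar  book         12   16
add column ship_days_x2 = t['ship_days'] * 2:
   rating customer  item  ship_days  qty  ship_days_x2
0       3     Lena  desk         12    6            24
1       3      Vic   pen          9    7            18
2       5    Quinn  lamp          9   11            18
3       1     Dana   pen         13    7            26
4       1     Ravi   pen          1    7             2
5       3     Omar  book         12   16            24
So mean() = 18.6666666667.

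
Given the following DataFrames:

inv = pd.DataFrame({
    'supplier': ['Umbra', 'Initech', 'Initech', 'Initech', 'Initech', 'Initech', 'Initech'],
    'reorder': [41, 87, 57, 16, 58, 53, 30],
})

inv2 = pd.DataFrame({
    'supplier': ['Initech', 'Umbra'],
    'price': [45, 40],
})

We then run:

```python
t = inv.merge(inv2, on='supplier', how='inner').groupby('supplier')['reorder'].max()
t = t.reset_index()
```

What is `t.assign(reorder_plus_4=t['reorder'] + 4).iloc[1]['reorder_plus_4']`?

45

merge on 'supplier' (how='inner') → 7 rows:
  supplier  reorder  price
0    Umbra       41     40
1  Initech       87     45
2  Initech       57     45
3  Initech       16     45
4  Initech       58     45
5  Initech       53     45
6  Initech       30     45
group by supplier, max of reorder:
supplier
Initech    87
Umbra      41
Name: reorder, dtype: int64
reset_index():
  supplier  reorder
0  Initech       87
1    Umbra       41
add column reorder_plus_4 = t['reorder'] + 4:
  supplier  reorder  reorder_plus_4
0  Initech       87              91
1    Umbra       41              45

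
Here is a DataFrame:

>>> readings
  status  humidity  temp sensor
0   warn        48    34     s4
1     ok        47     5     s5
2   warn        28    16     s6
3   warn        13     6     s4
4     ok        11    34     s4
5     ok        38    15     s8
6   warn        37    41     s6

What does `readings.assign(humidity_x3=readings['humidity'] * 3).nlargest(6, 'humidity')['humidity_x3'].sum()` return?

633

add column humidity_x3 = readings['humidity'] * 3:
  status  humidity  temp sensor  humidity_x3
0   warn        48    34     s4          144
1     ok        47     5     s5          141
2   warn        28    16     s6           84
3   warn        13     6     s4           39
4     ok        11    34     s4           33
5     ok        38    15     s8          114
6   warn        37    41     s6          111
take 6 rows with largest humidity:
  status  humidity  temp sensor  humidity_x3
0   warn        48    34     s4          144
1     ok        47     5     s5          141
5     ok        38    15     s8          114
6   warn        37    41     s6          111
2   warn        28    16     s6           84
3   warn        13     6     s4           39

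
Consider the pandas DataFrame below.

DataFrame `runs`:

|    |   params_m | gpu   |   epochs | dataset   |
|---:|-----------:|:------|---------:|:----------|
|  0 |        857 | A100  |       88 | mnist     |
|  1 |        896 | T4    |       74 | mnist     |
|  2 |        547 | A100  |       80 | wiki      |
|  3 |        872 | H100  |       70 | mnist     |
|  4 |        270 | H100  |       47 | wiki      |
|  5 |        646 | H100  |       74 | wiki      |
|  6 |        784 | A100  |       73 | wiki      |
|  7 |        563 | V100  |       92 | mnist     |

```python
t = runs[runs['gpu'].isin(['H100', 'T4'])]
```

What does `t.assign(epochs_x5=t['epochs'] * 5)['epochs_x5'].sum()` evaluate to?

filter rows where gpu in ['H100', 'T4']:
   params_m   gpu  epochs dataset
1       896    T4      74   mnist
3       872  H100      70   mnist
4       270  H100      47    wiki
5       646  H100      74    wiki
add column epochs_x5 = t['epochs'] * 5:
   params_m   gpu  epochs dataset  epochs_x5
1       896    T4      74   mnist        370
3       872  H100      70   mnist        350
4       270  H100      47    wiki        235
5       646  H100      74    wiki        370
Hence 1325.

1325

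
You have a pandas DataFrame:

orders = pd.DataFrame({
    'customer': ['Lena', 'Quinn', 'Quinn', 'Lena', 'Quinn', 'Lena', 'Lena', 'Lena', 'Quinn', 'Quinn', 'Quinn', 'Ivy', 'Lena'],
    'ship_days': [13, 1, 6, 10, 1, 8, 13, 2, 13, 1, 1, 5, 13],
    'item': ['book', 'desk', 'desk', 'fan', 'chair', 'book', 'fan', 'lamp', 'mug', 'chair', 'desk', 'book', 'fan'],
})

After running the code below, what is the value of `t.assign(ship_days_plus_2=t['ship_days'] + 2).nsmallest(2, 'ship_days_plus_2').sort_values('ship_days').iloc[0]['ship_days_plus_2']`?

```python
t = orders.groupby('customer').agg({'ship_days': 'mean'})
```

5.83333333333

group by customer, mean of ship_days:
          ship_days
customer           
Ivy        5.000000
Lena       9.833333
Quinn      3.833333
add column ship_days_plus_2 = t['ship_days'] + 2:
          ship_days  ship_days_plus_2
customer                             
Ivy        5.000000          7.000000
Lena       9.833333         11.833333
Quinn      3.833333          5.833333
take 2 rows with smallest ship_days_plus_2:
          ship_days  ship_days_plus_2
customer                             
Quinn      3.833333          5.833333
Ivy        5.000000          7.000000
sort by ship_days:
          ship_days  ship_days_plus_2
customer                             
Quinn      3.833333          5.833333
Ivy        5.000000          7.000000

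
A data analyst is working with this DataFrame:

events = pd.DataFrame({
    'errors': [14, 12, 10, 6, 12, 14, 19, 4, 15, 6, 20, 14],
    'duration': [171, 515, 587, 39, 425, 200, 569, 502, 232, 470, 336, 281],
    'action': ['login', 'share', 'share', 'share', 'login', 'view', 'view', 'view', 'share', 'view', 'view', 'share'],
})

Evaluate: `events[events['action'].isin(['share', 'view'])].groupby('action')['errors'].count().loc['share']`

filter rows where action in ['share', 'view']:
    errors  duration action
1       12       515  share
2       10       587  share
3        6        39  share
5       14       200   view
6       19       569   view
7        4       502   view
8       15       232  share
9        6       470   view
10      20       336   view
11      14       281  share
group by action, count of errors:
action
share    5
view     5
Name: errors, dtype: int64

5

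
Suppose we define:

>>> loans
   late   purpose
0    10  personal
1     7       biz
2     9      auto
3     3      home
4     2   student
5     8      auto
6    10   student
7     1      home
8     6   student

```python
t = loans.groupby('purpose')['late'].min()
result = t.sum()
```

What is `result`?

group by purpose, min of late:
purpose
auto         8
biz          7
home         1
personal    10
student      2
Name: late, dtype: int64

28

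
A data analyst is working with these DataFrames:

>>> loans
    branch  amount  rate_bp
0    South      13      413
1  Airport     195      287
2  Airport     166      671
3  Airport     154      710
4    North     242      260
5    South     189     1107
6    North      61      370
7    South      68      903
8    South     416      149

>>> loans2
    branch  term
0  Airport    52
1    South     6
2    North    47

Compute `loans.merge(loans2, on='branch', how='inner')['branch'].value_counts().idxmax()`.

merge on 'branch' (how='inner') → 9 rows:
    branch  amount  rate_bp  term
0    South      13      413     6
1  Airport     195      287    52
2  Airport     166      671    52
3  Airport     154      710    52
4    North     242      260    47
5    South     189     1107     6
6    North      61      370    47
7    South      68      903     6
8    South     416      149     6
value_counts of branch:
branch
South      4
Airport    3
North      2
Name: count, dtype: int64

South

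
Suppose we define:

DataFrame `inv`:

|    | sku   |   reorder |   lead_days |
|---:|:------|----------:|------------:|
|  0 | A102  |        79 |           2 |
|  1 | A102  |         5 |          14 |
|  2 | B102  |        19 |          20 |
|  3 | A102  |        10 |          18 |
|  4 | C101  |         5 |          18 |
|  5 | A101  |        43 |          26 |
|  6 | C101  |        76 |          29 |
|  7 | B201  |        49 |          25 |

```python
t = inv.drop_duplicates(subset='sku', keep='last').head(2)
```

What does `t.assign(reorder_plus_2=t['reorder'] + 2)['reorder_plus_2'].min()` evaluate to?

12

drop duplicate sku (keep=last):
    sku  reorder  lead_days
2  B102       19         20
3  A102       10         18
5  A101       43         26
6  C101       76         29
7  B201       49         25
take first 2 rows:
    sku  reorder  lead_days
2  B102       19         20
3  A102       10         18
add column reorder_plus_2 = t['reorder'] + 2:
    sku  reorder  lead_days  reorder_plus_2
2  B102       19         20              21
3  A102       10         18              12
Taking the min of column 'reorder_plus_2' gives 12.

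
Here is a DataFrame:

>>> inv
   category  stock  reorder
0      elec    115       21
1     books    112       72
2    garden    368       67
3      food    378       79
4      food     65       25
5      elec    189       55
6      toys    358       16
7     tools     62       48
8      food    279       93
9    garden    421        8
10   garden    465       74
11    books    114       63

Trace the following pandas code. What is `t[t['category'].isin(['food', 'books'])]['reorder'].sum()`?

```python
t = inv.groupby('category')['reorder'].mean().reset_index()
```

133.166666667

group by category, mean of reorder:
category
books     67.500000
elec      38.000000
food      65.666667
garden    49.666667
tools     48.000000
toys      16.000000
Name: reorder, dtype: float64
reset_index():
  category    reorder
0    books  67.500000
1     elec  38.000000
2     food  65.666667
3   garden  49.666667
4    tools  48.000000
5     toys  16.000000
filter rows where category in ['food', 'books']:
  category    reorder
0    books  67.500000
2     food  65.666667
So sum() = 133.166666667.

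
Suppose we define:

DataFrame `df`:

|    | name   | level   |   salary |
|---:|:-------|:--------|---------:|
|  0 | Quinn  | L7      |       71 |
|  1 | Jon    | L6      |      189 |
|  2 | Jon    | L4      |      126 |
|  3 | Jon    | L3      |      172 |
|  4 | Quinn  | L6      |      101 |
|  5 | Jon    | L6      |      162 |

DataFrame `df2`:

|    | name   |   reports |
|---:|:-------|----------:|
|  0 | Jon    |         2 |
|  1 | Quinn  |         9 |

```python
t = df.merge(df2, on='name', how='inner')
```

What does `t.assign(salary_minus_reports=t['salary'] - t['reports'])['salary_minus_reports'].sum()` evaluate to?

795

merge on 'name' (how='inner') → 6 rows:
    name level  salary  reports
0  Quinn    L7      71        9
1    Jon    L6     189        2
2    Jon    L4     126        2
3    Jon    L3     172        2
4  Quinn    L6     101        9
5    Jon    L6     162        2
add column salary_minus_reports = t['salary'] - t['reports']:
    name level  salary  reports  salary_minus_reports
0  Quinn    L7      71        9                    62
1    Jon    L6     189        2                   187
2    Jon    L4     126        2                   124
3    Jon    L3     172        2                   170
4  Quinn    L6     101        9                    92
5    Jon    L6     162        2                   160
Then the sum of column 'salary_minus_reports': 795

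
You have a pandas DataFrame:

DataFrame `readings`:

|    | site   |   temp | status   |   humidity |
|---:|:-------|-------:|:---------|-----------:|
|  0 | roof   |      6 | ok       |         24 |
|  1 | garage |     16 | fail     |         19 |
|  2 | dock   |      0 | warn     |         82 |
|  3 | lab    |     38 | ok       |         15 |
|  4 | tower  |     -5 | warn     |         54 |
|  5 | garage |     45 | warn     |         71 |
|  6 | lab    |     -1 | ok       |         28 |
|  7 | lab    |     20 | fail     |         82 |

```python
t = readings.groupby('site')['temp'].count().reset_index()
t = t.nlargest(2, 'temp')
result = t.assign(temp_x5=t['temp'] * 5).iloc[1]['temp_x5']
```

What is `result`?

10

group by site, count of temp:
site
dock      1
garage    2
lab       3
roof      1
tower     1
Name: temp, dtype: int64
reset_index():
     site  temp
0    dock     1
1  garage     2
2     lab     3
3    roof     1
4   tower     1
take 2 rows with largest temp:
     site  temp
2     lab     3
1  garage     2
add column temp_x5 = t['temp'] * 5:
     site  temp  temp_x5
2     lab     3       15
1  garage     2       10
Taking the value at position 1, column 'temp_x5' gives 10.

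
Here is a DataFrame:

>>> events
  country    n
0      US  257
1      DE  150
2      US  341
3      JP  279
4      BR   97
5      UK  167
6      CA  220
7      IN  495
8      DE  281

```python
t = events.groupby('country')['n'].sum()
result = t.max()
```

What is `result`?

598

group by country, sum of n:
country
BR     97
CA    220
DE    431
IN    495
JP    279
UK    167
US    598
Name: n, dtype: int64
max of the resulting series → 598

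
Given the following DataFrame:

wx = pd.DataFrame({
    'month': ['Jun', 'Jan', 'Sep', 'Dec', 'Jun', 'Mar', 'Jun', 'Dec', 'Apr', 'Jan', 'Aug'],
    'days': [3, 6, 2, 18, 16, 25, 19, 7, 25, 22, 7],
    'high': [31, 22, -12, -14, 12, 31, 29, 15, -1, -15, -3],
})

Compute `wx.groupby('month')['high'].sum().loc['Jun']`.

group by month, sum of high:
month
Apr    -1
Aug    -3
Dec     1
Jan     7
Jun    72
Mar    31
Sep   -12
Name: high, dtype: int64

72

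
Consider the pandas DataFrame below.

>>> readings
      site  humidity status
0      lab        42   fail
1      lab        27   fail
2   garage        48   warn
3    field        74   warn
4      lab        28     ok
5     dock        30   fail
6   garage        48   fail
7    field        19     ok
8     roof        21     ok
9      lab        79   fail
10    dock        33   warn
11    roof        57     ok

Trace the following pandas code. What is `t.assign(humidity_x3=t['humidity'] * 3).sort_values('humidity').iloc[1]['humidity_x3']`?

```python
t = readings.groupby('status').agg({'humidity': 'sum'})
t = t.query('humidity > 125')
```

group by status, sum of humidity:
        humidity
status          
fail         226
ok           125
warn         155
filter rows where humidity > 125:
        humidity
status          
fail         226
warn         155
add column humidity_x3 = t['humidity'] * 3:
        humidity  humidity_x3
status                       
fail         226          678
warn         155          465
sort by humidity:
        humidity  humidity_x3
status                       
warn         155          465
fail         226          678
Then the value at position 1, column 'humidity_x3': 678

678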